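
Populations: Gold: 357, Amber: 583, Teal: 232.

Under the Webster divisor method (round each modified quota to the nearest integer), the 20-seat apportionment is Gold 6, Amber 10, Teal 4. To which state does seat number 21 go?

Priority for the next seat is population ÷ (current seats + 0.5).
Priorities: Gold 54.923, Amber 55.524, Teal 51.556.
Highest priority: Amber.

Amber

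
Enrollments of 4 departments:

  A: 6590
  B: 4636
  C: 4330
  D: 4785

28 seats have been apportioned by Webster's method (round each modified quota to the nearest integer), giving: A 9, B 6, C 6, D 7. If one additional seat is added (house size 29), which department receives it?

Priority for the next seat is population ÷ (current seats + 0.5).
Priorities: A 693.684, B 713.231, C 666.154, D 638.000.
Highest priority: B.

B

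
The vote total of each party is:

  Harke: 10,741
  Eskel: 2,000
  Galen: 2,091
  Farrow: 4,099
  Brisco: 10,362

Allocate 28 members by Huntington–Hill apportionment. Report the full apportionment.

With divisor 1058: modified quotas Harke 10.152, Eskel 1.890, Galen 1.976, Farrow 3.874, Brisco 9.794.
Geometric-mean thresholds: Harke √(10·11)=10.488, Eskel √(1·2)=1.414, Galen √(1·2)=1.414, Farrow √(3·4)=3.464, Brisco √(9·10)=9.487.
Each quota rounded against its threshold gives Harke 10, Eskel 2, Galen 2, Farrow 4, Brisco 10 (total 28).

Harke 10, Eskel 2, Galen 2, Farrow 4, Brisco 10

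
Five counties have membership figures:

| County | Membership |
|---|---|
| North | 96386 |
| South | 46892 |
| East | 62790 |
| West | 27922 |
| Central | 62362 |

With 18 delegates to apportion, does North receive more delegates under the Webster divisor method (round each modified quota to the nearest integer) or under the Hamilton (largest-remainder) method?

Webster: North 5, South 3, East 4, West 2, Central 4.
Hamilton: North 6, South 3, East 4, West 1, Central 4.
North gets 5 under Webster and 6 under Hamilton.

Hamilton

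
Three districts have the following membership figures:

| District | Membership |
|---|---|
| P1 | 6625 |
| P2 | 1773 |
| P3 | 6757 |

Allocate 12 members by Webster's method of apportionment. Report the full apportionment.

P1: 5; P2: 1; P3: 6

Standard divisor 15155/12 ≈ 1262.917; standard quotas: P1 5.246, P2 1.404, P3 5.350.
Rounding to the nearest integer gives 5, 1, 5 = 11 seats, so the divisor must be adjusted.
With modified divisor 1220: modified quotas P1 5.430, P2 1.453, P3 5.539.
Rounding to the nearest integer: P1 5, P2 1, P3 6 (total 12).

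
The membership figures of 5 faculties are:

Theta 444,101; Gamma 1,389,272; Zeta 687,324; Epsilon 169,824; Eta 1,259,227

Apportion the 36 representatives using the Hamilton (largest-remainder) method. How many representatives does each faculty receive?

Theta 4, Gamma 13, Zeta 6, Epsilon 2, Eta 11

Standard divisor: 3949748 ÷ 36 ≈ 109715.222.
Standard quotas: Theta 4.0478, Gamma 12.6625, Zeta 6.2646, Epsilon 1.5479, Eta 11.4772.
Lower quotas: Theta 4, Gamma 12, Zeta 6, Epsilon 1, Eta 11 (sum 34, leaving 2 seats).
Remainders in descending order: Gamma 0.6625, Epsilon 0.5479, Eta 0.4772, Zeta 0.2646, Theta 0.0478.
The surplus seats go to Gamma, Epsilon.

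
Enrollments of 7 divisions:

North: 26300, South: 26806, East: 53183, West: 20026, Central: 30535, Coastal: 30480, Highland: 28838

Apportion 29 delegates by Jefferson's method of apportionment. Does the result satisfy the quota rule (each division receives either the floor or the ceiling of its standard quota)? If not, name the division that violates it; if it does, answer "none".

Standard quotas: North 3.528, South 3.596, East 7.135, West 2.687, Central 4.096, Coastal 4.089, Highland 3.869.
Jefferson allocation: North 3, South 4, East 7, West 3, Central 4, Coastal 4, Highland 4.
Every allocation lies between the lower and upper quota.

none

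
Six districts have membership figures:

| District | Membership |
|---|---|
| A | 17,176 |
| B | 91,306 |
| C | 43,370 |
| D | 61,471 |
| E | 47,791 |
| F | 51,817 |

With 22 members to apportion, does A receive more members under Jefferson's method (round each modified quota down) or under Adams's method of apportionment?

Jefferson: A 1, B 7, C 3, D 4, E 3, F 4.
Adams: A 2, B 6, C 3, D 4, E 3, F 4.
A gets 1 under Jefferson and 2 under Adams.

Adams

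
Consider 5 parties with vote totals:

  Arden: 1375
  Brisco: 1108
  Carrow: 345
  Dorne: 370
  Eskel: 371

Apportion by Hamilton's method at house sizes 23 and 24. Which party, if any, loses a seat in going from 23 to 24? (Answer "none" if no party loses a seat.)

none

At 23 seats: Arden 9, Brisco 7, Carrow 2, Dorne 2, Eskel 3.
At 24 seats: Arden 9, Brisco 7, Carrow 2, Dorne 3, Eskel 3.
No party's allocation decreased.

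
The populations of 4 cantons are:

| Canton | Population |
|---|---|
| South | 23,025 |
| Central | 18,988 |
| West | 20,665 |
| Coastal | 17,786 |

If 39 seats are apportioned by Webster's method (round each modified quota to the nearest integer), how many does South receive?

11

Standard divisor 80464/39 ≈ 2063.179; standard quotas: South 11.160, Central 9.203, West 10.016, Coastal 8.621.
Rounding to the nearest integer gives South 11, Central 9, West 10, Coastal 9 — total 39, matching the house size, so no adjustment is needed.
South receives 11.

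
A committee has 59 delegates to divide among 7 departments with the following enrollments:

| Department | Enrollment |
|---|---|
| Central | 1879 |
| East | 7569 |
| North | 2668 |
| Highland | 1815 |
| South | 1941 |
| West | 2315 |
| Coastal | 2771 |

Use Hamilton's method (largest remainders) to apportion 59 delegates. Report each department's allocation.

Standard divisor: 20958 ÷ 59 ≈ 355.22.
Standard quotas: Central 5.2897, East 21.3079, North 7.5108, Highland 5.1095, South 5.4642, West 6.5171, Coastal 7.8008.
Lower quotas: Central 5, East 21, North 7, Highland 5, South 5, West 6, Coastal 7 (sum 56, leaving 3 seats).
Remainders in descending order: Coastal 0.8008, West 0.5171, North 0.5108, South 0.4642, East 0.3079, Central 0.2897, Highland 0.1095.
Largest remainders: Coastal, West, North receive the extra seats.

Central: 5, East: 21, North: 8, Highland: 5, South: 5, West: 7, Coastal: 8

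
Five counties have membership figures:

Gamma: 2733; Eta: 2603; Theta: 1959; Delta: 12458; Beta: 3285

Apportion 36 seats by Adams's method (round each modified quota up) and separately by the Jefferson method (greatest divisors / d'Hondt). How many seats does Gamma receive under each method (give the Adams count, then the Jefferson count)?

5 and 4

Adams: Gamma 5, Eta 4, Theta 3, Delta 19, Beta 5.
Jefferson: Gamma 4, Eta 4, Theta 3, Delta 20, Beta 5.
Gamma gets 5 under Adams and 4 under Jefferson.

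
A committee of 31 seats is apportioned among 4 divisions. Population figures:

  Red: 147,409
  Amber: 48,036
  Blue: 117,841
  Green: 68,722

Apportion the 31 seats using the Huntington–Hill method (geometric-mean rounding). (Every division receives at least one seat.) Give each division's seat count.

With divisor 12484: modified quotas Red 11.808, Amber 3.848, Blue 9.439, Green 5.505.
Geometric-mean thresholds: Red √(11·12)=11.489, Amber √(3·4)=3.464, Blue √(9·10)=9.487, Green √(5·6)=5.477.
Each quota rounded against its threshold gives Red 12, Amber 4, Blue 9, Green 6 (total 31).

Red 12; Amber 4; Blue 9; Green 6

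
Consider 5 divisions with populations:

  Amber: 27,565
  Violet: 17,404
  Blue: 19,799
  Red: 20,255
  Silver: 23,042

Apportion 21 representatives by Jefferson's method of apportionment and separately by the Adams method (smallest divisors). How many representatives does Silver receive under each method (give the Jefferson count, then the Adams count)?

5 and 4

Jefferson: Amber 5, Violet 3, Blue 4, Red 4, Silver 5.
Adams: Amber 5, Violet 4, Blue 4, Red 4, Silver 4.
Silver gets 5 under Jefferson and 4 under Adams.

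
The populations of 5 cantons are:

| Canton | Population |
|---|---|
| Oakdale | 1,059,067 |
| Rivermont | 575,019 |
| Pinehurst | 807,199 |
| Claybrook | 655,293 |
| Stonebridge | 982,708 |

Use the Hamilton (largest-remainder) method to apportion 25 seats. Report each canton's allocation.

Standard divisor: 4079286 ÷ 25 ≈ 163171.44.
Standard quotas: Oakdale 6.4905, Rivermont 3.5240, Pinehurst 4.9469, Claybrook 4.0160, Stonebridge 6.0225.
Lower quotas: Oakdale 6, Rivermont 3, Pinehurst 4, Claybrook 4, Stonebridge 6 (sum 23, leaving 2 seats).
Remainders in descending order: Pinehurst 0.9469, Rivermont 0.5240, Oakdale 0.4905, Stonebridge 0.0225, Claybrook 0.0160.
The surplus seats go to Pinehurst, Rivermont.

Oakdale 6, Rivermont 4, Pinehurst 5, Claybrook 4, Stonebridge 6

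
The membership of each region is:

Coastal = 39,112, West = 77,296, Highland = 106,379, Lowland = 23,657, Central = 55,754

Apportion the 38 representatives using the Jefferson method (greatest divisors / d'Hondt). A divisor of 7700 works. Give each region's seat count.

With modified divisor 7700: modified quotas Coastal 5.079, West 10.038, Highland 13.815, Lowland 3.072, Central 7.241.
Rounding down: Coastal 5, West 10, Highland 13, Lowland 3, Central 7 (total 38).

Coastal 5, West 10, Highland 13, Lowland 3, Central 7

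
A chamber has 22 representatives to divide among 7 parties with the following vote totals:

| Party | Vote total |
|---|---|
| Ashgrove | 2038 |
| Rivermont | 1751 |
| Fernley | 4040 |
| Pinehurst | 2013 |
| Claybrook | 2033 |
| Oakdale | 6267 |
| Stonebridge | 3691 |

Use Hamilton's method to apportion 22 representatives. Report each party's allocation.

Ashgrove 2; Rivermont 2; Fernley 4; Pinehurst 2; Claybrook 2; Oakdale 6; Stonebridge 4

Total 21833; standard divisor 21833/22 ≈ 992.409.
Standard quotas: Ashgrove 2.0536, Rivermont 1.7644, Fernley 4.0709, Pinehurst 2.0284, Claybrook 2.0486, Oakdale 6.3149, Stonebridge 3.7192.
Lower quotas: Ashgrove 2, Rivermont 1, Fernley 4, Pinehurst 2, Claybrook 2, Oakdale 6, Stonebridge 3 (sum 20, leaving 2 seats).
Remainders in descending order: Rivermont 0.7644, Stonebridge 0.7192, Oakdale 0.3149, Fernley 0.0709, Ashgrove 0.0536, Claybrook 0.0486, Pinehurst 0.0284.
Largest remainders: Rivermont, Stonebridge receive the extra seats.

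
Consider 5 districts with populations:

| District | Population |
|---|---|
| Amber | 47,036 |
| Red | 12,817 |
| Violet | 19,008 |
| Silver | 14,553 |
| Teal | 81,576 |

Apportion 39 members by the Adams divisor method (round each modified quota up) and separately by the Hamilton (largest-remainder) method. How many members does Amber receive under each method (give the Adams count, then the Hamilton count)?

Adams: Amber 10, Red 3, Violet 4, Silver 4, Teal 18.
Hamilton: Amber 11, Red 3, Violet 4, Silver 3, Teal 18.
Amber gets 10 under Adams and 11 under Hamilton.

10 and 11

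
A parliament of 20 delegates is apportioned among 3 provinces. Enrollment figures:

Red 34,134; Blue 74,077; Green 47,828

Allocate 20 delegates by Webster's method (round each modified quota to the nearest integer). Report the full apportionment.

Standard divisor 156039/20 ≈ 7801.95; standard quotas: Red 4.375, Blue 9.495, Green 6.130.
Rounding to the nearest integer gives 4, 9, 6 = 19 seats, so the divisor must be adjusted.
With modified divisor 7700: modified quotas Red 4.433, Blue 9.620, Green 6.211.
Rounding to the nearest integer: Red 4, Blue 10, Green 6 (total 20).

Red 4, Blue 10, Green 6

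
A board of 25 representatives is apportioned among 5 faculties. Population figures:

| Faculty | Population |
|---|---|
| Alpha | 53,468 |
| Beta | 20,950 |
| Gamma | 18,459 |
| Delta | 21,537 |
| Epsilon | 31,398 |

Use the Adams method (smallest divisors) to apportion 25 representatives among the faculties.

Alpha 9, Beta 4, Gamma 3, Delta 4, Epsilon 5

Standard divisor 145812/25 ≈ 5832.48; standard quotas: Alpha 9.167, Beta 3.592, Gamma 3.165, Delta 3.693, Epsilon 5.383.
Rounding up gives 10, 4, 4, 4, 6 = 28 seats, so the divisor must be adjusted.
With modified divisor 6500: modified quotas Alpha 8.226, Beta 3.223, Gamma 2.840, Delta 3.313, Epsilon 4.830.
Rounding up: Alpha 9, Beta 4, Gamma 3, Delta 4, Epsilon 5 (total 25).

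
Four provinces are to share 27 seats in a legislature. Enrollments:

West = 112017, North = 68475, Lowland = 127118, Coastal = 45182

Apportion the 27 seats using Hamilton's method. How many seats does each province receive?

West=9; North=5; Lowland=10; Coastal=3

The standard divisor is 352792/27 ≈ 13066.37.
Standard quotas: West 8.5729, North 5.2406, Lowland 9.7286, Coastal 3.4579.
Lower quotas: West 8, North 5, Lowland 9, Coastal 3 (sum 25, leaving 2 seats).
Remainders in descending order: Lowland 0.7286, West 0.5729, Coastal 0.4579, North 0.2406.
Largest remainders: Lowland, West receive the extra seats.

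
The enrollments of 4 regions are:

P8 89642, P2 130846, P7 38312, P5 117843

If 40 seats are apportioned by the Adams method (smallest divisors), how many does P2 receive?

Standard divisor 376643/40 ≈ 9416.075; standard quotas: P8 9.520, P2 13.896, P7 4.069, P5 12.515.
Rounding up gives 10, 14, 5, 13 = 42 seats, so the divisor must be adjusted.
With modified divisor 9900: modified quotas P8 9.055, P2 13.217, P7 3.870, P5 11.903.
Rounding up: P8 10, P2 14, P7 4, P5 12 (total 40).
P2 receives 14.

14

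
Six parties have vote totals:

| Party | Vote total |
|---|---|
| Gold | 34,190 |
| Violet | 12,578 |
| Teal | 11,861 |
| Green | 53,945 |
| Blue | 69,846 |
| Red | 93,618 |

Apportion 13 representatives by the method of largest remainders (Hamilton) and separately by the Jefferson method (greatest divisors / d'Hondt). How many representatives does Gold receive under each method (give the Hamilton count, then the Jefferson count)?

2 and 1

Hamilton: Gold 2, Violet 1, Teal 1, Green 2, Blue 3, Red 4.
Jefferson: Gold 1, Violet 0, Teal 0, Green 3, Blue 4, Red 5.
Gold gets 2 under Hamilton and 1 under Jefferson.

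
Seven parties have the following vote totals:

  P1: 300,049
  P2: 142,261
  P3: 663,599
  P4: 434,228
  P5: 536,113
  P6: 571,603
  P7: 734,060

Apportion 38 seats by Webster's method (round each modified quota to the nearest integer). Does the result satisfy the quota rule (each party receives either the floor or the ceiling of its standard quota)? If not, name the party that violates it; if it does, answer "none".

none

Standard quotas: P1 3.371, P2 1.598, P3 7.456, P4 4.879, P5 6.024, P6 6.423, P7 8.248.
Webster allocation: P1 3, P2 2, P3 8, P4 5, P5 6, P6 6, P7 8.
Every allocation lies between the lower and upper quota.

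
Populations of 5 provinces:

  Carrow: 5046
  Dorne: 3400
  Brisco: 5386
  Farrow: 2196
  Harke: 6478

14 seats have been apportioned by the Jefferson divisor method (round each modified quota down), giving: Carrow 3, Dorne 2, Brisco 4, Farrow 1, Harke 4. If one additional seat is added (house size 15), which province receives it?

Harke

Priority for the next seat is population ÷ (current seats + 1).
Priorities: Carrow 1261.500, Dorne 1133.333, Brisco 1077.200, Farrow 1098.000, Harke 1295.600.
Highest priority: Harke.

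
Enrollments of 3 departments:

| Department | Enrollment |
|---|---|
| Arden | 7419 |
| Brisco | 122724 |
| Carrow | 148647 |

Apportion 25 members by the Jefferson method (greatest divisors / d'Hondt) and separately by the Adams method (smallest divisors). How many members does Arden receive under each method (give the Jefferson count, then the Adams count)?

0 and 1

Jefferson: Arden 0, Brisco 11, Carrow 14.
Adams: Arden 1, Brisco 11, Carrow 13.
Arden gets 0 under Jefferson and 1 under Adams.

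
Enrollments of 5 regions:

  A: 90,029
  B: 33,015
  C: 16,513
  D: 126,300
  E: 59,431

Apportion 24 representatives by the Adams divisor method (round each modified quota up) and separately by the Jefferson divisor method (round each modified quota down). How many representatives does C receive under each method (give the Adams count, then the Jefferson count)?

Adams: A 6, B 3, C 2, D 9, E 4.
Jefferson: A 7, B 2, C 1, D 10, E 4.
C gets 2 under Adams and 1 under Jefferson.

2 and 1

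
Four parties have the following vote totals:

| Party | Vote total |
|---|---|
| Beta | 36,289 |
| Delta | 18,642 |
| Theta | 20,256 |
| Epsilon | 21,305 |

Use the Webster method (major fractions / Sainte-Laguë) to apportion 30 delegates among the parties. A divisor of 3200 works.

With modified divisor 3200: modified quotas Beta 11.340, Delta 5.826, Theta 6.330, Epsilon 6.658.
Rounding to the nearest integer: Beta 11, Delta 6, Theta 6, Epsilon 7 (total 30).

Beta: 11; Delta: 6; Theta: 6; Epsilon: 7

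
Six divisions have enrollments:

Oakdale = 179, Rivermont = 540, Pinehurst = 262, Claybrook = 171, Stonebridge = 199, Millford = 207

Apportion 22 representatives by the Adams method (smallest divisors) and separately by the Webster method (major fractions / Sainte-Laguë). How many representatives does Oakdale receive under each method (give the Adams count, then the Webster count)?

Adams: Oakdale 3, Rivermont 7, Pinehurst 4, Claybrook 2, Stonebridge 3, Millford 3.
Webster: Oakdale 2, Rivermont 8, Pinehurst 4, Claybrook 2, Stonebridge 3, Millford 3.
Oakdale gets 3 under Adams and 2 under Webster.

3 and 2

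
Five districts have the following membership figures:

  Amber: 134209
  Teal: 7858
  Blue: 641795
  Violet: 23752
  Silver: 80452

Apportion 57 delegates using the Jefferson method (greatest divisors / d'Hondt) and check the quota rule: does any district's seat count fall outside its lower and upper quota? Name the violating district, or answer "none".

Blue

Standard quotas: Amber 8.614, Teal 0.504, Blue 41.193, Violet 1.525, Silver 5.164.
Jefferson allocation: Amber 8, Teal 0, Blue 43, Violet 1, Silver 5.
Blue has quota 41.193 (lower 41, upper 42) but receives 43 — outside the quota interval.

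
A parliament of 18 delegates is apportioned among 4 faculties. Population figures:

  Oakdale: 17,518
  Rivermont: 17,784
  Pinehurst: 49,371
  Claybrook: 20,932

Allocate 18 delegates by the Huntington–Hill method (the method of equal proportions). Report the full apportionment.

Oakdale 3; Rivermont 3; Pinehurst 8; Claybrook 4

With divisor 5930: modified quotas Oakdale 2.954, Rivermont 2.999, Pinehurst 8.326, Claybrook 3.530.
Geometric-mean thresholds: Oakdale √(2·3)=2.449, Rivermont √(2·3)=2.449, Pinehurst √(8·9)=8.485, Claybrook √(3·4)=3.464.
Each quota rounded against its threshold gives Oakdale 3, Rivermont 3, Pinehurst 8, Claybrook 4 (total 18).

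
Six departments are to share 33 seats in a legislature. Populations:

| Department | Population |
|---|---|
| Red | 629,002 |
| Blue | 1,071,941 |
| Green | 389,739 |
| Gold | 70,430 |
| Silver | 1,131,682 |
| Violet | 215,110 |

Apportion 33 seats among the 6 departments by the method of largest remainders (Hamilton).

Red 6, Blue 10, Green 4, Gold 1, Silver 10, Violet 2

Total 3507904; standard divisor 3507904/33 ≈ 106300.121.
Standard quotas: Red 5.9172, Blue 10.0841, Green 3.6664, Gold 0.6626, Silver 10.6461, Violet 2.0236.
Lower quotas: Red 5, Blue 10, Green 3, Gold 0, Silver 10, Violet 2 (sum 30, leaving 3 seats).
Remainders in descending order: Red 0.9172, Green 0.6664, Gold 0.6626, Silver 0.6461, Blue 0.0841, Violet 0.0236.
The surplus seats go to Red, Green, Gold.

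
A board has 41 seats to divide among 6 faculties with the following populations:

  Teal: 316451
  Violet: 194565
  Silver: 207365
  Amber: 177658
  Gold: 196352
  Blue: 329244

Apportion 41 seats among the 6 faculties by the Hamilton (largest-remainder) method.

The standard divisor is 1421635/41 ≈ 34674.024.
Standard quotas: Teal 9.1265, Violet 5.6113, Silver 5.9804, Amber 5.1237, Gold 5.6628, Blue 9.4954.
Lower quotas: Teal 9, Violet 5, Silver 5, Amber 5, Gold 5, Blue 9 (sum 38, leaving 3 seats).
Remainders in descending order: Silver 0.9804, Gold 0.6628, Violet 0.6113, Blue 0.4954, Teal 0.1265, Amber 0.1237.
Largest remainders: Silver, Gold, Violet receive the extra seats.

Teal 9; Violet 6; Silver 6; Amber 5; Gold 6; Blue 9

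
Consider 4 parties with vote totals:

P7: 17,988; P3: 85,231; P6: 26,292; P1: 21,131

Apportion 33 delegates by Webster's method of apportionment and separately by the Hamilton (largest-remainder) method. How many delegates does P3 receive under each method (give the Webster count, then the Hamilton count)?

18 and 19

Webster: P7 4, P3 18, P6 6, P1 5.
Hamilton: P7 4, P3 19, P6 6, P1 4.
P3 gets 18 under Webster and 19 under Hamilton.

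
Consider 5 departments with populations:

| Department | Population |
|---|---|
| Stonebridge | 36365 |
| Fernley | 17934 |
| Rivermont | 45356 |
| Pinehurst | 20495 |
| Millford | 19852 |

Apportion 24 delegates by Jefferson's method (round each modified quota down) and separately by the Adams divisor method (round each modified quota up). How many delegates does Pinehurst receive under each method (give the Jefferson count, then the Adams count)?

3 and 4

Jefferson: Stonebridge 7, Fernley 3, Rivermont 8, Pinehurst 3, Millford 3.
Adams: Stonebridge 6, Fernley 3, Rivermont 7, Pinehurst 4, Millford 4.
Pinehurst gets 3 under Jefferson and 4 under Adams.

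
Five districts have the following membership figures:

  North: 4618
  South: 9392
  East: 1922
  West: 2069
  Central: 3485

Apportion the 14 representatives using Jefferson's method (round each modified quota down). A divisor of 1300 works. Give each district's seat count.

With modified divisor 1300: modified quotas North 3.552, South 7.225, East 1.478, West 1.592, Central 2.681.
Rounding down: North 3, South 7, East 1, West 1, Central 2 (total 14).

North: 3; South: 7; East: 1; West: 1; Central: 2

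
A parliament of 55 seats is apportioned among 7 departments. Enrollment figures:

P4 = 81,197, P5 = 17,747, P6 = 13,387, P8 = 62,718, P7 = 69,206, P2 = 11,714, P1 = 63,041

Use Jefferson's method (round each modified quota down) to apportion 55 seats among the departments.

Standard divisor 319010/55 ≈ 5800.182; standard quotas: P4 13.999, P5 3.060, P6 2.308, P8 10.813, P7 11.932, P2 2.020, P1 10.869.
Rounding down gives 13, 3, 2, 10, 11, 2, 10 = 51 seats, so the divisor must be adjusted.
With modified divisor 5600: modified quotas P4 14.499, P5 3.169, P6 2.391, P8 11.200, P7 12.358, P2 2.092, P1 11.257.
Rounding down: P4 14, P5 3, P6 2, P8 11, P7 12, P2 2, P1 11 (total 55).

P4: 14, P5: 3, P6: 2, P8: 11, P7: 12, P2: 2, P1: 11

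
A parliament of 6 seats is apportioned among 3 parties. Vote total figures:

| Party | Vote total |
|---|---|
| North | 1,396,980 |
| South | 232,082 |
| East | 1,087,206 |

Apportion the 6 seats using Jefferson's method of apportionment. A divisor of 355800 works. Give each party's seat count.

North 3, South 0, East 3

With modified divisor 355800: modified quotas North 3.926, South 0.652, East 3.056.
Rounding down: North 3, South 0, East 3 (total 6).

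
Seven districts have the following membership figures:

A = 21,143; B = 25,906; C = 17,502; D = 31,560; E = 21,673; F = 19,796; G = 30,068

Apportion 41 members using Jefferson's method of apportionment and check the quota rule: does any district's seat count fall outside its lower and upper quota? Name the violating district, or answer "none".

none

Standard quotas: A 5.171, B 6.336, C 4.280, D 7.718, E 5.300, F 4.841, G 7.353.
Jefferson allocation: A 5, B 6, C 4, D 8, E 5, F 5, G 8.
Every allocation lies between the lower and upper quota.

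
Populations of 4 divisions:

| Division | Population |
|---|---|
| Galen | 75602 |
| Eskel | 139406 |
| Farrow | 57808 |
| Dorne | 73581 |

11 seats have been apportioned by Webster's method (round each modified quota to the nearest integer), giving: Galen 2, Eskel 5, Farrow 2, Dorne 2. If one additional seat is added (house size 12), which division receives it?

Galen

Priority for the next seat is population ÷ (current seats + 0.5).
Priorities: Galen 30240.800, Eskel 25346.545, Farrow 23123.200, Dorne 29432.400.
Highest priority: Galen.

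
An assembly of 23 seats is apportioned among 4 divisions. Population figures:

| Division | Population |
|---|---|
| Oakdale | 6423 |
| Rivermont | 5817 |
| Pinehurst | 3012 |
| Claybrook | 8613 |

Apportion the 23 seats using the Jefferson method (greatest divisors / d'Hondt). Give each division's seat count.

Standard divisor 23865/23 ≈ 1037.609; standard quotas: Oakdale 6.190, Rivermont 5.606, Pinehurst 2.903, Claybrook 8.301.
Rounding down gives 6, 5, 2, 8 = 21 seats, so the divisor must be adjusted.
With modified divisor 960: modified quotas Oakdale 6.691, Rivermont 6.059, Pinehurst 3.138, Claybrook 8.972.
Rounding down: Oakdale 6, Rivermont 6, Pinehurst 3, Claybrook 8 (total 23).

Oakdale 6, Rivermont 6, Pinehurst 3, Claybrook 8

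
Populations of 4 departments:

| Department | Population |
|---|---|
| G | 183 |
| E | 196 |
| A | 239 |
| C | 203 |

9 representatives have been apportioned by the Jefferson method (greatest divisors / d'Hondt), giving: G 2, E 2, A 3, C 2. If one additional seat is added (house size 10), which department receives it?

Priority for the next seat is population ÷ (current seats + 1).
Priorities: G 61.000, E 65.333, A 59.750, C 67.667.
Highest priority: C.

C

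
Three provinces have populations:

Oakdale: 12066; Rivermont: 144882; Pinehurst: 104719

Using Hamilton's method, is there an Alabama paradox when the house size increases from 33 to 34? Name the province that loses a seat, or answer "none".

At 33 seats: Oakdale 2, Rivermont 18, Pinehurst 13.
At 34 seats: Oakdale 1, Rivermont 19, Pinehurst 14.
Oakdale drops from 2 to 1.

Oakdale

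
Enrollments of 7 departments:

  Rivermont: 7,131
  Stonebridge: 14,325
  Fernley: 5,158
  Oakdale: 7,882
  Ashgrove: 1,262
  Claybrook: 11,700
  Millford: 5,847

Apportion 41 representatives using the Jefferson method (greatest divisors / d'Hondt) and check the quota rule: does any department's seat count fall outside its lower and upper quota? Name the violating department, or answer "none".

none

Standard quotas: Rivermont 5.485, Stonebridge 11.018, Fernley 3.967, Oakdale 6.063, Ashgrove 0.971, Claybrook 8.999, Millford 4.497.
Jefferson allocation: Rivermont 5, Stonebridge 12, Fernley 4, Oakdale 6, Ashgrove 1, Claybrook 9, Millford 4.
Every allocation lies between the lower and upper quota.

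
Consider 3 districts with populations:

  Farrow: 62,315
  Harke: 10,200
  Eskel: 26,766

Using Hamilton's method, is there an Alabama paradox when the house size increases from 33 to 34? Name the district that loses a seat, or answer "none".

At 33 seats: Farrow 21, Harke 3, Eskel 9.
At 34 seats: Farrow 21, Harke 4, Eskel 9.
No district's allocation decreased.

none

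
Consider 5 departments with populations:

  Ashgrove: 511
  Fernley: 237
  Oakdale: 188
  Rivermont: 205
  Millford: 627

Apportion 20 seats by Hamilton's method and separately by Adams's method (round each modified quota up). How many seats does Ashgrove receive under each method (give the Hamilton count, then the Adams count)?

6 and 5

Hamilton: Ashgrove 6, Fernley 3, Oakdale 2, Rivermont 2, Millford 7.
Adams: Ashgrove 5, Fernley 3, Oakdale 2, Rivermont 3, Millford 7.
Ashgrove gets 6 under Hamilton and 5 under Adams.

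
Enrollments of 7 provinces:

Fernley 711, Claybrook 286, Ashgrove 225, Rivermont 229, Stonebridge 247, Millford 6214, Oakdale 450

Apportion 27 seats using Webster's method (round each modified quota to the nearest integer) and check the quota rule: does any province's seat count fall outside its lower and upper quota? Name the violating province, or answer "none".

none

Standard quotas: Fernley 2.296, Claybrook 0.923, Ashgrove 0.727, Rivermont 0.739, Stonebridge 0.798, Millford 20.064, Oakdale 1.453.
Webster allocation: Fernley 2, Claybrook 1, Ashgrove 1, Rivermont 1, Stonebridge 1, Millford 20, Oakdale 1.
Every allocation lies between the lower and upper quota.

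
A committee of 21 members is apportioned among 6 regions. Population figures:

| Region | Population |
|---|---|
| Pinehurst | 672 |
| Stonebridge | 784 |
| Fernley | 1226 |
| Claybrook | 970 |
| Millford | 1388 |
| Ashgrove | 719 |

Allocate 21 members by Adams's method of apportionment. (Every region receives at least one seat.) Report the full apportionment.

Standard divisor 5759/21 ≈ 274.238; standard quotas: Pinehurst 2.450, Stonebridge 2.859, Fernley 4.471, Claybrook 3.537, Millford 5.061, Ashgrove 2.622.
Rounding up gives 3, 3, 5, 4, 6, 3 = 24 seats, so the divisor must be adjusted.
With modified divisor 330: modified quotas Pinehurst 2.036, Stonebridge 2.376, Fernley 3.715, Claybrook 2.939, Millford 4.206, Ashgrove 2.179.
Rounding up: Pinehurst 3, Stonebridge 3, Fernley 4, Claybrook 3, Millford 5, Ashgrove 3 (total 21).

Pinehurst=3; Stonebridge=3; Fernley=4; Claybrook=3; Millford=5; Ashgrove=3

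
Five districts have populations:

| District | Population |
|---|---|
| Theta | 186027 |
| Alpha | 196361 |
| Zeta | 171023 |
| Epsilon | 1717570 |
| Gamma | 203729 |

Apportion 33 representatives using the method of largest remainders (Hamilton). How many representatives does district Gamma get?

The standard divisor is 2474710/33 ≈ 74991.212.
Standard quotas: Theta 2.4807, Alpha 2.6185, Zeta 2.2806, Epsilon 22.9036, Gamma 2.7167.
Lower quotas: Theta 2, Alpha 2, Zeta 2, Epsilon 22, Gamma 2 (sum 30, leaving 3 seats).
Remainders in descending order: Epsilon 0.9036, Gamma 0.7167, Alpha 0.6185, Theta 0.4807, Zeta 0.2806.
The surplus seats go to Epsilon, Gamma, Alpha.
Gamma receives 3.

3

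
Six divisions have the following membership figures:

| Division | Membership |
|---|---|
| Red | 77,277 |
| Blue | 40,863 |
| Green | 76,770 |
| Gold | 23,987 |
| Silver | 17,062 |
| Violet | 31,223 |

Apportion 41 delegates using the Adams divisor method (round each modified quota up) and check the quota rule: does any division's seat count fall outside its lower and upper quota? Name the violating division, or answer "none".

none

Standard quotas: Red 11.858, Blue 6.271, Green 11.781, Gold 3.681, Silver 2.618, Violet 4.791.
Adams allocation: Red 12, Blue 6, Green 11, Gold 4, Silver 3, Violet 5.
Every allocation lies between the lower and upper quota.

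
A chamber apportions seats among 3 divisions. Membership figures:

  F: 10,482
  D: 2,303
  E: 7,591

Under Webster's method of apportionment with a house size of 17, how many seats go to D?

2

Standard divisor 20376/17 ≈ 1198.588; standard quotas: F 8.745, D 1.921, E 6.333.
Rounding to the nearest integer gives F 9, D 2, E 6 — total 17, matching the house size, so no adjustment is needed.
D receives 2.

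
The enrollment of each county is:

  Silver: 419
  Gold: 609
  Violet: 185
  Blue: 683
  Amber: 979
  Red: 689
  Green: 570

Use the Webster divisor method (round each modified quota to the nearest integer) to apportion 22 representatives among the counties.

Silver 2, Gold 3, Violet 1, Blue 4, Amber 5, Red 4, Green 3

Standard divisor 4134/22 ≈ 187.909; standard quotas: Silver 2.230, Gold 3.241, Violet 0.985, Blue 3.635, Amber 5.210, Red 3.667, Green 3.033.
Rounding to the nearest integer gives Silver 2, Gold 3, Violet 1, Blue 4, Amber 5, Red 4, Green 3 — total 22, matching the house size, so no adjustment is needed.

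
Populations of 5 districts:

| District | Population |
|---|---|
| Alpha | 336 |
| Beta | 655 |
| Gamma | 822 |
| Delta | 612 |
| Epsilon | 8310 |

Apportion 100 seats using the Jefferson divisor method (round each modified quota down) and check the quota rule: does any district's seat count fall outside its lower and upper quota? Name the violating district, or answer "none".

Standard quotas: Alpha 3.130, Beta 6.102, Gamma 7.657, Delta 5.701, Epsilon 77.410.
Jefferson allocation: Alpha 3, Beta 6, Gamma 7, Delta 5, Epsilon 79.
Epsilon has quota 77.410 (lower 77, upper 78) but receives 79 — outside the quota interval.

Epsilon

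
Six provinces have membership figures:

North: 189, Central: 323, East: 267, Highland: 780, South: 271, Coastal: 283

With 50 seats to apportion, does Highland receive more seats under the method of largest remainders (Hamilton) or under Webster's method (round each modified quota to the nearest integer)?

Webster

Hamilton: North 5, Central 8, East 6, Highland 18, South 6, Coastal 7.
Webster: North 4, Central 8, East 6, Highland 19, South 6, Coastal 7.
Highland gets 18 under Hamilton and 19 under Webster.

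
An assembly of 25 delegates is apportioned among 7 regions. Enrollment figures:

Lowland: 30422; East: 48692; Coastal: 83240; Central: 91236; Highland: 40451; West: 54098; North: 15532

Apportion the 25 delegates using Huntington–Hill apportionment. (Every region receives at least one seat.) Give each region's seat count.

With divisor 14638: modified quotas Lowland 2.078, East 3.326, Coastal 5.687, Central 6.233, Highland 2.763, West 3.696, North 1.061.
Geometric-mean thresholds: Lowland √(2·3)=2.449, East √(3·4)=3.464, Coastal √(5·6)=5.477, Central √(6·7)=6.481, Highland √(2·3)=2.449, West √(3·4)=3.464, North √(1·2)=1.414.
Each quota rounded against its threshold gives Lowland 2, East 3, Coastal 6, Central 6, Highland 3, West 4, North 1 (total 25).

Lowland: 2, East: 3, Coastal: 6, Central: 6, Highland: 3, West: 4, North: 1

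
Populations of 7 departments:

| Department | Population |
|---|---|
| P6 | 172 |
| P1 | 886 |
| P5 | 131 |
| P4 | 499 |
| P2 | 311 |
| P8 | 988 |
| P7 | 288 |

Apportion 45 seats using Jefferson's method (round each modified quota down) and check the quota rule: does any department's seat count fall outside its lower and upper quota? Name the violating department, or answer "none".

Standard quotas: P6 2.363, P1 12.174, P5 1.800, P4 6.856, P2 4.273, P8 13.576, P7 3.957.
Jefferson allocation: P6 2, P1 13, P5 1, P4 7, P2 4, P8 14, P7 4.
Every allocation lies between the lower and upper quota.

none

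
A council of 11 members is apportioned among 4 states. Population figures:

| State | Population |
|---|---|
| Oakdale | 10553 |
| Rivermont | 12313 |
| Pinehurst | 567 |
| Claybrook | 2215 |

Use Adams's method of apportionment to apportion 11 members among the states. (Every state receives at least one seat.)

Standard divisor 25648/11 ≈ 2331.636; standard quotas: Oakdale 4.526, Rivermont 5.281, Pinehurst 0.243, Claybrook 0.950.
Rounding up gives 5, 6, 1, 1 = 13 seats, so the divisor must be adjusted.
With modified divisor 2900: modified quotas Oakdale 3.639, Rivermont 4.246, Pinehurst 0.196, Claybrook 0.764.
Rounding up: Oakdale 4, Rivermont 5, Pinehurst 1, Claybrook 1 (total 11).

Oakdale: 4, Rivermont: 5, Pinehurst: 1, Claybrook: 1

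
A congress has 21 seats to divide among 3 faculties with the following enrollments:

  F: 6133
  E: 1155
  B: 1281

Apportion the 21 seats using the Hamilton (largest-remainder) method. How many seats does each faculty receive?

The standard divisor is 8569/21 ≈ 408.048.
Standard quotas: F 15.0301, E 2.8306, B 3.1393.
Lower quotas: F 15, E 2, B 3 (sum 20, leaving 1 seat).
Remainders in descending order: E 0.8306, B 0.1393, F 0.0301.
Largest remainder: E receives the extra seat.

F 15; E 3; B 3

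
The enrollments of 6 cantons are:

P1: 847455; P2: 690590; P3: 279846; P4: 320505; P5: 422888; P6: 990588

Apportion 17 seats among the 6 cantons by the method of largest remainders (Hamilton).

Total 3551872; standard divisor 3551872/17 ≈ 208933.647.
Standard quotas: P1 4.0561, P2 3.3053, P3 1.3394, P4 1.5340, P5 2.0240, P6 4.7412.
Lower quotas: P1 4, P2 3, P3 1, P4 1, P5 2, P6 4 (sum 15, leaving 2 seats).
Remainders in descending order: P6 0.7412, P4 0.5340, P3 0.3394, P2 0.3053, P1 0.0561, P5 0.0240.
The surplus seats go to P6, P4.

P1 4, P2 3, P3 1, P4 2, P5 2, P6 5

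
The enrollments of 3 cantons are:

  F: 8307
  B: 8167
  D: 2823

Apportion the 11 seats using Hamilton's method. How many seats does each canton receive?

Total 19297; standard divisor 19297/11 ≈ 1754.273.
Standard quotas: F 4.7353, B 4.6555, D 1.6092.
Lower quotas: F 4, B 4, D 1 (sum 9, leaving 2 seats).
Remainders in descending order: F 0.7353, B 0.6555, D 0.6092.
The surplus seats go to F, B.

F 5; B 5; D 1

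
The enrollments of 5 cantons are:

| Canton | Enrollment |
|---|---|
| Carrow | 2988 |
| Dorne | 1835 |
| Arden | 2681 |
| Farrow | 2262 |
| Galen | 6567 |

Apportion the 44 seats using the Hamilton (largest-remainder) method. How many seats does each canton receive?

Carrow 8; Dorne 5; Arden 7; Farrow 6; Galen 18

Standard divisor: 16333 ÷ 44 ≈ 371.205.
Standard quotas: Carrow 8.0495, Dorne 4.9434, Arden 7.2224, Farrow 6.0937, Galen 17.6911.
Lower quotas: Carrow 8, Dorne 4, Arden 7, Farrow 6, Galen 17 (sum 42, leaving 2 seats).
Remainders in descending order: Dorne 0.9434, Galen 0.6911, Arden 0.2224, Farrow 0.0937, Carrow 0.0495.
The surplus seats go to Dorne, Galen.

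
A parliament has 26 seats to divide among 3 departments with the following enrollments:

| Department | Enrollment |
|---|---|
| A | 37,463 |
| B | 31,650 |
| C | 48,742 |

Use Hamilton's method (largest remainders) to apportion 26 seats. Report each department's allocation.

Total 117855; standard divisor 117855/26 ≈ 4532.885.
Standard quotas: A 8.2647, B 6.9823, C 10.7530.
Lower quotas: A 8, B 6, C 10 (sum 24, leaving 2 seats).
Remainders in descending order: B 0.9823, C 0.7530, A 0.2647.
The surplus seats go to B, C.

A=8; B=7; C=11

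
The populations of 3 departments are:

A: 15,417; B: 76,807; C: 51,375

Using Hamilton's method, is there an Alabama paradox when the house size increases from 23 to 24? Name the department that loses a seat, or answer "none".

A

At 23 seats: A 3, B 12, C 8.
At 24 seats: A 2, B 13, C 9.
A drops from 3 to 2.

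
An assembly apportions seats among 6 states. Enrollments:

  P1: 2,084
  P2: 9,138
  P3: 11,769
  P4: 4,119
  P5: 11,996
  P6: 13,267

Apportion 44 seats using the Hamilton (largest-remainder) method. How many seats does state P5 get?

10

Standard divisor: 52373 ÷ 44 ≈ 1190.295.
Standard quotas: P1 1.7508, P2 7.6771, P3 9.8875, P4 3.4605, P5 10.0782, P6 11.1460.
Lower quotas: P1 1, P2 7, P3 9, P4 3, P5 10, P6 11 (sum 41, leaving 3 seats).
Remainders in descending order: P3 0.8875, P1 0.7508, P2 0.6771, P4 0.4605, P6 0.1460, P5 0.0782.
The surplus seats go to P3, P1, P2.
P5 receives 10.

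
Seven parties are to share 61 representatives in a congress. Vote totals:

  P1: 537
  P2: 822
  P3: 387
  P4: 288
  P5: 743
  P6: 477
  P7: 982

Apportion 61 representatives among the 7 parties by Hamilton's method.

P1 8; P2 12; P3 5; P4 4; P5 11; P6 7; P7 14

The standard divisor is 4236/61 ≈ 69.443.
Standard quotas: P1 7.733, P2 11.837, P3 5.573, P4 4.147, P5 10.699, P6 6.869, P7 14.141.
Lower quotas: P1 7, P2 11, P3 5, P4 4, P5 10, P6 6, P7 14 (sum 57, leaving 4 seats).
Remainders in descending order: P6 0.869, P2 0.837, P1 0.733, P5 0.699, P3 0.573, P4 0.147, P7 0.141.
The surplus seats go to P6, P2, P1, P5.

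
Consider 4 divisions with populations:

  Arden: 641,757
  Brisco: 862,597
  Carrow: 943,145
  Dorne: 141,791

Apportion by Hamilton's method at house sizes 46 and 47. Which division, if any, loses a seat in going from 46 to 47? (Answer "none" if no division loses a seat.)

Dorne

At 46 seats: Arden 11, Brisco 15, Carrow 17, Dorne 3.
At 47 seats: Arden 12, Brisco 16, Carrow 17, Dorne 2.
Dorne drops from 3 to 2.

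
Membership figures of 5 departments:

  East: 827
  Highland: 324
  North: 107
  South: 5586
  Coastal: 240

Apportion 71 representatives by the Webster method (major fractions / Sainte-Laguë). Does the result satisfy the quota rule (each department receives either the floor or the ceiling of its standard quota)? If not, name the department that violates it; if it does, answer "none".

South

Standard quotas: East 8.289, Highland 3.247, North 1.072, South 55.986, Coastal 2.405.
Webster allocation: East 8, Highland 3, North 1, South 57, Coastal 2.
South has quota 55.986 (lower 55, upper 56) but receives 57 — outside the quota interval.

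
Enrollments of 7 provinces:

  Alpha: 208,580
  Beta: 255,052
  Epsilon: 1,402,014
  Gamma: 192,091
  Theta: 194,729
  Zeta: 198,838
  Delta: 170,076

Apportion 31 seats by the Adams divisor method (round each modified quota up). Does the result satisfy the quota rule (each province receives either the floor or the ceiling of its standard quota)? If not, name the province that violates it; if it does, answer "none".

Standard quotas: Alpha 2.467, Beta 3.016, Epsilon 16.580, Gamma 2.272, Theta 2.303, Zeta 2.351, Delta 2.011.
Adams allocation: Alpha 3, Beta 3, Epsilon 15, Gamma 2, Theta 3, Zeta 3, Delta 2.
Epsilon has quota 16.580 (lower 16, upper 17) but receives 15 — outside the quota interval.

Epsilon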